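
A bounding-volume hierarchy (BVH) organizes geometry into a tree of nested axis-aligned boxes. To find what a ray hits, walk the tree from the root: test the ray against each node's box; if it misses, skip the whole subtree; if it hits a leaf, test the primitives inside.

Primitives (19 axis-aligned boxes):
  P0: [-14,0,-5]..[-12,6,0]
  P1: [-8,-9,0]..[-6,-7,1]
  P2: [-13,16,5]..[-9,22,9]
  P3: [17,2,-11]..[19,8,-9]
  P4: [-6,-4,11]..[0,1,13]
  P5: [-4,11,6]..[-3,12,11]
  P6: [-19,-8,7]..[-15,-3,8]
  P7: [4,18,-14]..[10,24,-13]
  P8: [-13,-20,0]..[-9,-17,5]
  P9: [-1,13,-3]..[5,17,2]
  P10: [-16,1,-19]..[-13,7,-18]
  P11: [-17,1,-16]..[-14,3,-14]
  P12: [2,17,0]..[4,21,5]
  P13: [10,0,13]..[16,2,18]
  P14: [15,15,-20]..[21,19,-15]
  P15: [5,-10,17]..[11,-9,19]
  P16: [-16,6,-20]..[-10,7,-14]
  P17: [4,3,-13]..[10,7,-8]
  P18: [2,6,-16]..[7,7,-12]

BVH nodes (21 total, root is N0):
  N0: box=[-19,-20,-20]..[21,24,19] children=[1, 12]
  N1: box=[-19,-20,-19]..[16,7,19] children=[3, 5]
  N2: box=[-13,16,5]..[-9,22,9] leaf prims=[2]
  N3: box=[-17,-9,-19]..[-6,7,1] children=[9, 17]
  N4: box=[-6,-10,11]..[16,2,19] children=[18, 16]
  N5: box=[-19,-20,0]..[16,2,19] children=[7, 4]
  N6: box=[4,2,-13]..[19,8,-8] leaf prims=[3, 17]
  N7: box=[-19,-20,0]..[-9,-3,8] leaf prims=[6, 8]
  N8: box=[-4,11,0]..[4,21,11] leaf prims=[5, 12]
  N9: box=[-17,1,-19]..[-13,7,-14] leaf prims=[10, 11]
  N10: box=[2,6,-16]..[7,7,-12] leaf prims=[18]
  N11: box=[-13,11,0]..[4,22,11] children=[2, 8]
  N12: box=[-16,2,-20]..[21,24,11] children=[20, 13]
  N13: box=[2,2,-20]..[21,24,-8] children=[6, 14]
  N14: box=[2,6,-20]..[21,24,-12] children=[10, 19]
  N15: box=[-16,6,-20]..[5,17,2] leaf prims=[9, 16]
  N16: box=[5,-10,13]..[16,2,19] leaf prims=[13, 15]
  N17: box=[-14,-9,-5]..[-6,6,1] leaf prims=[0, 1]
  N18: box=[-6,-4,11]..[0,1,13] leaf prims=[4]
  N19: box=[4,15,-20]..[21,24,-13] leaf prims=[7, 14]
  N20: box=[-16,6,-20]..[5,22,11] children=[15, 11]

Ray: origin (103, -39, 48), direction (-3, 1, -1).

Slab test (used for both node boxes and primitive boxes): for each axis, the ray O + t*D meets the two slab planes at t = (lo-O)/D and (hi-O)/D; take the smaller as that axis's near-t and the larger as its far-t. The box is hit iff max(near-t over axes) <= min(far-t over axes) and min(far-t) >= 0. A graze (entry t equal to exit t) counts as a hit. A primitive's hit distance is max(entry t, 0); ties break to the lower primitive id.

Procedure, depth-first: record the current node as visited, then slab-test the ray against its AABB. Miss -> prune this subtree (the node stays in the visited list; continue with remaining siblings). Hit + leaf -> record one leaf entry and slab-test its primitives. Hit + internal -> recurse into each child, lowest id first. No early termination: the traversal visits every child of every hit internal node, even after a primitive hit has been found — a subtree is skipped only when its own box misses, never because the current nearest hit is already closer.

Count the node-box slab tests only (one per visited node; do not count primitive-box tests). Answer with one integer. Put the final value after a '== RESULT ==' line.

Traverse from the root:
N0 x:[82/3,122/3] y:[19,63] z:[29,68] -> hit [29,122/3], descend [1, 12]
  N1 x:[29,122/3] y:[19,46] z:[29,67] -> hit [29,122/3], descend [3, 5]
    N3 x:[109/3,40] y:[30,46] z:[47,67] -> miss, prune
    N5 x:[29,122/3] y:[19,41] z:[29,48] -> hit [29,122/3], descend [4, 7]
      N4 x:[29,109/3] y:[29,41] z:[29,37] -> hit [29,109/3], descend [16, 18]
        N16 x:[29,98/3] y:[29,41] z:[29,35] -> hit [29,98/3] leaf, test {P13(miss), P15(miss)}
        N18 x:[103/3,109/3] y:[35,40] z:[35,37] -> hit [35,109/3] leaf, test {P4@t=35}
      N7 x:[112/3,122/3] y:[19,36] z:[40,48] -> miss, prune
  N12 x:[82/3,119/3] y:[41,63] z:[37,68] -> miss, prune

order=[0, 1, 3, 5, 4, 16, 18, 7, 12]  |boxes|=9  |leaves|=2  hit=P4

== RESULT ==
9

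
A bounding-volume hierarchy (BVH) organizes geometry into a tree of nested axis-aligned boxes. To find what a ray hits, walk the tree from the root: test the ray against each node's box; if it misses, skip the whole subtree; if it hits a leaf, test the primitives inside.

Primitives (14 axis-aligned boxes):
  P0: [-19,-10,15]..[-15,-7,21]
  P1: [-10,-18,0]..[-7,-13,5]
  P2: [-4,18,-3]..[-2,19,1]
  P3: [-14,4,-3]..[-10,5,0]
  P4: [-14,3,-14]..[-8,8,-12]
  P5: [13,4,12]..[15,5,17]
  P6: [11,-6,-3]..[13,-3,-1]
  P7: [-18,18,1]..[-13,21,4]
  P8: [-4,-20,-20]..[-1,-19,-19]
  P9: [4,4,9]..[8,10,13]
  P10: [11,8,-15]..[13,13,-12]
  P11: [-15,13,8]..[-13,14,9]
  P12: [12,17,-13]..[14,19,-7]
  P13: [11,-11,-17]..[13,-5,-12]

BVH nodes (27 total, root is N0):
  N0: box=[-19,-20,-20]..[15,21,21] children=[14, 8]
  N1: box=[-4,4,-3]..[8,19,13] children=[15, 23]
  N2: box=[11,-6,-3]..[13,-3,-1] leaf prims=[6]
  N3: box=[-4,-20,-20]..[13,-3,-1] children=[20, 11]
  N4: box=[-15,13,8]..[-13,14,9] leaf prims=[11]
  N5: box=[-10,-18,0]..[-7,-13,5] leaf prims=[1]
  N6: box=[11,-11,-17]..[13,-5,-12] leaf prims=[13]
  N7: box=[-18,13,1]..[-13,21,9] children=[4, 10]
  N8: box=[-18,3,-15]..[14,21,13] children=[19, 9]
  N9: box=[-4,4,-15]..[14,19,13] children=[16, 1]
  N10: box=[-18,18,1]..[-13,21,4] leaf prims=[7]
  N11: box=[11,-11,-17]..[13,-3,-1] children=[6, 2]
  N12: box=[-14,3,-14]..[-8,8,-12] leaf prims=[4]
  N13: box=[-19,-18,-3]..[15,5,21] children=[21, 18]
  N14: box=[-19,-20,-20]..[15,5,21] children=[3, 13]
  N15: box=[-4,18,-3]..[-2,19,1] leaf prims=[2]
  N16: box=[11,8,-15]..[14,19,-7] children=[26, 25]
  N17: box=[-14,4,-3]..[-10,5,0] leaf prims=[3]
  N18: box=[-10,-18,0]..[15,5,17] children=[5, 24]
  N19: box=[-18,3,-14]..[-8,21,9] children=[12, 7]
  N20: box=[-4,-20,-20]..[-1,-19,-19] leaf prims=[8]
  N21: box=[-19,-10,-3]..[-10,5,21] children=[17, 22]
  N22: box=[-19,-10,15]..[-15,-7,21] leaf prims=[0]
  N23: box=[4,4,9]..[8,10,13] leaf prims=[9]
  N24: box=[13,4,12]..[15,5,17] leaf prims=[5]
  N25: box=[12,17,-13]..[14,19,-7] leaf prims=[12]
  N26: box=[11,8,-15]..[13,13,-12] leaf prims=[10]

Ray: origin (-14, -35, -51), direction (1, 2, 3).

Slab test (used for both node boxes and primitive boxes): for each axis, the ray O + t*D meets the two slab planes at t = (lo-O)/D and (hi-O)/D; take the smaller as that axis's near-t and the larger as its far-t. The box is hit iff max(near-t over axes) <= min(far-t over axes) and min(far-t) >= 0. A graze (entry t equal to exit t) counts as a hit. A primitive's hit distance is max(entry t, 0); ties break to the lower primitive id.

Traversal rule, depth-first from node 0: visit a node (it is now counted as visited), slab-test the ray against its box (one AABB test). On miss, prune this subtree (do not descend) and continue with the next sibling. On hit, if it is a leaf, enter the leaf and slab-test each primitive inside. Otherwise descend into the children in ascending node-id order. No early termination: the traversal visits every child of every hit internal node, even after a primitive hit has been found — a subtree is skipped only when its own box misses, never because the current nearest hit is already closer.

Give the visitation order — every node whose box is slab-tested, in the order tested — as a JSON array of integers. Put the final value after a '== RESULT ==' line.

Traverse from the root:
N0 x:[-5,29] y:[15/2,28] z:[31/3,24] -> hit [31/3,24], descend [8, 14]
  N8 x:[-4,28] y:[19,28] z:[12,64/3] -> hit [19,64/3], descend [9, 19]
    N9 x:[10,28] y:[39/2,27] z:[12,64/3] -> hit [39/2,64/3], descend [1, 16]
      N1 x:[10,22] y:[39/2,27] z:[16,64/3] -> hit [39/2,64/3], descend [15, 23]
        N15 x:[10,12] y:[53/2,27] z:[16,52/3] -> miss, prune
        N23 x:[18,22] y:[39/2,45/2] z:[20,64/3] -> hit [20,64/3] leaf, test {P9@t=20}
      N16 x:[25,28] y:[43/2,27] z:[12,44/3] -> miss, prune
    N19 x:[-4,6] y:[19,28] z:[37/3,20] -> miss, prune
  N14 x:[-5,29] y:[15/2,20] z:[31/3,24] -> hit [31/3,20], descend [3, 13]
    N3 x:[10,27] y:[15/2,16] z:[31/3,50/3] -> hit [31/3,16], descend [11, 20]
      N11 x:[25,27] y:[12,16] z:[34/3,50/3] -> miss, prune
      N20 x:[10,13] y:[15/2,8] z:[31/3,32/3] -> miss, prune
    N13 x:[-5,29] y:[17/2,20] z:[16,24] -> hit [16,20], descend [18, 21]
      N18 x:[4,29] y:[17/2,20] z:[17,68/3] -> hit [17,20], descend [5, 24]
        N5 x:[4,7] y:[17/2,11] z:[17,56/3] -> miss, prune
        N24 x:[27,29] y:[39/2,20] z:[21,68/3] -> miss, prune
      N21 x:[-5,4] y:[25/2,20] z:[16,24] -> miss, prune

Visited [0, 8, 9, 1, 15, 23, 16, 19, 14, 3, 11, 20, 13, 18, 5, 24, 21]. Tests: 17 box, 1 leaf. Nearest: P9.

== RESULT ==
[0, 8, 9, 1, 15, 23, 16, 19, 14, 3, 11, 20, 13, 18, 5, 24, 21]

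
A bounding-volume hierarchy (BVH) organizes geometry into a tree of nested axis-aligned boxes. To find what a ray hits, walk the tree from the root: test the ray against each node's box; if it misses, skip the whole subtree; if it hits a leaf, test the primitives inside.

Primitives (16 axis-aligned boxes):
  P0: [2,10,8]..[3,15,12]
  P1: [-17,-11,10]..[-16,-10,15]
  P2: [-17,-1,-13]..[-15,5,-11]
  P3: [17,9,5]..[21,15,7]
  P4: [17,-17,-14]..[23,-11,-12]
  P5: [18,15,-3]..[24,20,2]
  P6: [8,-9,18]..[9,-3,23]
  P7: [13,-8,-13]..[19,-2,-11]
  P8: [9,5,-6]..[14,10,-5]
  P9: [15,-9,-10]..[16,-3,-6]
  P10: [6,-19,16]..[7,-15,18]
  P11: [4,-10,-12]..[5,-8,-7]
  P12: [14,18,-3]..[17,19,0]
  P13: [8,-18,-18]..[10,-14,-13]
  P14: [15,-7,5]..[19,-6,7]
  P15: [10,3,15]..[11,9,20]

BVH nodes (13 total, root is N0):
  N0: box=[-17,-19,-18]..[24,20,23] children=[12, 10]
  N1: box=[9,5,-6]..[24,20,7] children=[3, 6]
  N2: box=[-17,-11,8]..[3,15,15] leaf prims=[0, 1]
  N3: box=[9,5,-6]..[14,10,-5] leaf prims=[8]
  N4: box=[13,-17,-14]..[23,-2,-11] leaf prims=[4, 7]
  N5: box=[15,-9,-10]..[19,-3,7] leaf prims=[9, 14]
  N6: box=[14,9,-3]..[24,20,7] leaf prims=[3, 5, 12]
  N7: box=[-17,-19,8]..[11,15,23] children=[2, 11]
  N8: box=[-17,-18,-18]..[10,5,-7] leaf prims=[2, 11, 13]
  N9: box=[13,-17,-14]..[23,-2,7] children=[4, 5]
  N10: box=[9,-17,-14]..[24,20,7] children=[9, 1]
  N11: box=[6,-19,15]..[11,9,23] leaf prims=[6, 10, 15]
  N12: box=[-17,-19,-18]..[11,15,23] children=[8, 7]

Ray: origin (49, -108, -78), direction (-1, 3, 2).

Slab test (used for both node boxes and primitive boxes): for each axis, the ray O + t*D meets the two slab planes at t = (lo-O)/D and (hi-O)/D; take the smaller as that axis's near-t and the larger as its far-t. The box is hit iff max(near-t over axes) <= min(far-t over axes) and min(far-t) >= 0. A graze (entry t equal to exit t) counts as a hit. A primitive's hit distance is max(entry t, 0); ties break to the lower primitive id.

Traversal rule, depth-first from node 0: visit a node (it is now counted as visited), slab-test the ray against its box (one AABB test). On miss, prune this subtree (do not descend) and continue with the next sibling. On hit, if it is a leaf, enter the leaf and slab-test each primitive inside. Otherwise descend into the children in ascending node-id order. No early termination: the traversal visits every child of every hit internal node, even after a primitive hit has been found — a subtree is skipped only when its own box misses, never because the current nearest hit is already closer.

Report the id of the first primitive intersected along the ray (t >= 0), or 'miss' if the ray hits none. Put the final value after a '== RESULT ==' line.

Walk:
N0 x:[25,66] y:[89/3,128/3] z:[30,101/2] -> hit [30,128/3], descend [10, 12]
  N10 x:[25,40] y:[91/3,128/3] z:[32,85/2] -> hit [32,40], descend [1, 9]
    N1 x:[25,40] y:[113/3,128/3] z:[36,85/2] -> hit [113/3,40], descend [3, 6]
      N3 x:[35,40] y:[113/3,118/3] z:[36,73/2] -> miss, prune
      N6 x:[25,35] y:[39,128/3] z:[75/2,85/2] -> miss, prune
    N9 x:[26,36] y:[91/3,106/3] z:[32,85/2] -> hit [32,106/3], descend [4, 5]
      N4 x:[26,36] y:[91/3,106/3] z:[32,67/2] -> hit [32,67/2] leaf, test {P4@t=32, P7@t=100/3}
      N5 x:[30,34] y:[33,35] z:[34,85/2] -> hit [34,34] leaf, test {P9@t=34, P14(miss)}
  N12 x:[38,66] y:[89/3,41] z:[30,101/2] -> hit [38,41], descend [7, 8]
    N7 x:[38,66] y:[89/3,41] z:[43,101/2] -> miss, prune
    N8 x:[39,66] y:[30,113/3] z:[30,71/2] -> miss, prune

Visited [0, 10, 1, 3, 6, 9, 4, 5, 12, 7, 8]. Tests: 11 box, 2 leaf. Nearest: P4.

== RESULT ==
4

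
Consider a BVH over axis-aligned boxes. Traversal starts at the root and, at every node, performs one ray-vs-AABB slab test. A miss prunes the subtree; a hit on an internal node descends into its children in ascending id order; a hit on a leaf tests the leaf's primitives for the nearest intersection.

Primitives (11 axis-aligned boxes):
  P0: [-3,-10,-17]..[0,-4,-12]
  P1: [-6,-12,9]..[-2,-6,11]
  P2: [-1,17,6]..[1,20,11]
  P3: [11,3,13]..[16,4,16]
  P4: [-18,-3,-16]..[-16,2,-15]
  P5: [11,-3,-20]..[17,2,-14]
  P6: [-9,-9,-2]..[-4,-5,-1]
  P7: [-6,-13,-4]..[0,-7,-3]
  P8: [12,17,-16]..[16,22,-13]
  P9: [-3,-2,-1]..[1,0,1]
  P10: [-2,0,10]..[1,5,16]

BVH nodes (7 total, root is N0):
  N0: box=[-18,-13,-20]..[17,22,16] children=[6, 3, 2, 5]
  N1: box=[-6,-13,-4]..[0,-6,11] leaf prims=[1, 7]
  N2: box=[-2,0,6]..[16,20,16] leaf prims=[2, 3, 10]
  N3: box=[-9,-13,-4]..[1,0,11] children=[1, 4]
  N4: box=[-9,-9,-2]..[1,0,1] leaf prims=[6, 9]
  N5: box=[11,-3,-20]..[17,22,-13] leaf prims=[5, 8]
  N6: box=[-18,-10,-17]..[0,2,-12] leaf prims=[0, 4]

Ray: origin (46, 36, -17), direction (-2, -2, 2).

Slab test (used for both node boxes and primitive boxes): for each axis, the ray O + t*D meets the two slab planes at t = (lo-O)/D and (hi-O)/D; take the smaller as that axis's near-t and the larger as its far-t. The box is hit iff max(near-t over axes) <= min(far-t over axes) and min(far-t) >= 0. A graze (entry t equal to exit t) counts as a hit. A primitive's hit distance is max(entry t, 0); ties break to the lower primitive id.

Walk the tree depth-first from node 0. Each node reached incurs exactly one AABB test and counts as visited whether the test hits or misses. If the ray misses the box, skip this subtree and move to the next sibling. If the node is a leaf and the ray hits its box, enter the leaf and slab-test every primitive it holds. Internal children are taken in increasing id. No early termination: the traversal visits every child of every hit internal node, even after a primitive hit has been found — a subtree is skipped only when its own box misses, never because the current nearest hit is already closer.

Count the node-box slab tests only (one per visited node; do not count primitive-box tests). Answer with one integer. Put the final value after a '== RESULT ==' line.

Trace the traversal:
N0 x:[29/2,32] y:[7,49/2] z:[-3/2,33/2] -> hit [29/2,33/2], descend [2, 3, 5, 6]
  N2 x:[15,24] y:[8,18] z:[23/2,33/2] -> hit [15,33/2] leaf, test {P2(miss), P3@t=16, P10(miss)}
  N3 x:[45/2,55/2] y:[18,49/2] z:[13/2,14] -> miss, prune
  N5 x:[29/2,35/2] y:[7,39/2] z:[-3/2,2] -> miss, prune
  N6 x:[23,32] y:[17,23] z:[0,5/2] -> miss, prune

Summary -> nodes [0, 2, 3, 5, 6]; box-tests=5; leaf-entries=1; first=P3

== RESULT ==
5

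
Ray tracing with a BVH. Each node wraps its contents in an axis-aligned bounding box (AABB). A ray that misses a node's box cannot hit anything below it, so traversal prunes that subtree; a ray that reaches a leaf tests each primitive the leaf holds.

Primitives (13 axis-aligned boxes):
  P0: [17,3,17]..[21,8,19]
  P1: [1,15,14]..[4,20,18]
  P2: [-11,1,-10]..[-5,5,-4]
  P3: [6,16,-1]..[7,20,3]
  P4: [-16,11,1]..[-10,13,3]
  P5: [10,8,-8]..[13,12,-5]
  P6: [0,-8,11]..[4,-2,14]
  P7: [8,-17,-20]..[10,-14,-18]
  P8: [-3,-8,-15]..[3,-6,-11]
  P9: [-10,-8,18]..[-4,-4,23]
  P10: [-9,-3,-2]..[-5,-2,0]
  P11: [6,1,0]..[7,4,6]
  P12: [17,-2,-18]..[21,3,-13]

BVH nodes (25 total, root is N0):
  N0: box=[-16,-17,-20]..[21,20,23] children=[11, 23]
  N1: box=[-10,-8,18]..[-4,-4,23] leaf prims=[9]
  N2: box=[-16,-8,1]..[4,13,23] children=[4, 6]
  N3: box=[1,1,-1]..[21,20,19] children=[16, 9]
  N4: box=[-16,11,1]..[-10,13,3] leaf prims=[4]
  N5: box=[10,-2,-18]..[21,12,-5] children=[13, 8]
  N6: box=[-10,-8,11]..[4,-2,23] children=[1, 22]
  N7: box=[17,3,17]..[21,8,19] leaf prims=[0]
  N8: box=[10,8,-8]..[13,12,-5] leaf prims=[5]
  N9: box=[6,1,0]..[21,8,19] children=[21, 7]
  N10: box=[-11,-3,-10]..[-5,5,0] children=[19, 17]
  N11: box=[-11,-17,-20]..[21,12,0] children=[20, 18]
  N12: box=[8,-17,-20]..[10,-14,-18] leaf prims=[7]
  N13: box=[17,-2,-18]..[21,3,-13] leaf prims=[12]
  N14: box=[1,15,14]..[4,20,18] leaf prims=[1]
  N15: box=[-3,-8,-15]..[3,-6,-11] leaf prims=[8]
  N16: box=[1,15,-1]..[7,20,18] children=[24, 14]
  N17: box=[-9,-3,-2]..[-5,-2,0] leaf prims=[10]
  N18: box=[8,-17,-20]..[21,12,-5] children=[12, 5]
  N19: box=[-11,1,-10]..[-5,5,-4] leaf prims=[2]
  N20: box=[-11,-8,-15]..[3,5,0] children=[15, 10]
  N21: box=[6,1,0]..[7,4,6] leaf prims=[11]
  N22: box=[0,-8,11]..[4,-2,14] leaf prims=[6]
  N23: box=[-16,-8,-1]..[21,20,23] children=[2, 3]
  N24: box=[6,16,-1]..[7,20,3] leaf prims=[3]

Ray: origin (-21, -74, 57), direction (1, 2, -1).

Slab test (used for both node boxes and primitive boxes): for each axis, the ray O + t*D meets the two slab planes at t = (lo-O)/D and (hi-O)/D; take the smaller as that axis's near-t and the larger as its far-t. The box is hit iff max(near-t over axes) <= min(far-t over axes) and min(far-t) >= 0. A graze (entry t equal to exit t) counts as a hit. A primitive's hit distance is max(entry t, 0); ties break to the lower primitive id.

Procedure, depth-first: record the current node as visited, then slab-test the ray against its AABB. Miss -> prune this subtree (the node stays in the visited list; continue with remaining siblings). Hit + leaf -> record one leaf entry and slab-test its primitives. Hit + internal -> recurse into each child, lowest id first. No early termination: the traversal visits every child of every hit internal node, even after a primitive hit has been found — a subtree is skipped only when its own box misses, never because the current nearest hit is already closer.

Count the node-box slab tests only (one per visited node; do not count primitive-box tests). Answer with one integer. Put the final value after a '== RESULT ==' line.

Walk:
N0 x:[5,42] y:[57/2,47] z:[34,77] -> hit [34,42], descend [11, 23]
  N11 x:[10,42] y:[57/2,43] z:[57,77] -> miss, prune
  N23 x:[5,42] y:[33,47] z:[34,58] -> hit [34,42], descend [2, 3]
    N2 x:[5,25] y:[33,87/2] z:[34,56] -> miss, prune
    N3 x:[22,42] y:[75/2,47] z:[38,58] -> hit [38,42], descend [9, 16]
      N9 x:[27,42] y:[75/2,41] z:[38,57] -> hit [38,41], descend [7, 21]
        N7 x:[38,42] y:[77/2,41] z:[38,40] -> hit [77/2,40] leaf, test {P0@t=77/2}
        N21 x:[27,28] y:[75/2,39] z:[51,57] -> miss, prune
      N16 x:[22,28] y:[89/2,47] z:[39,58] -> miss, prune

Summary -> nodes [0, 11, 23, 2, 3, 9, 7, 21, 16]; box-tests=9; leaf-entries=1; first=P0

== RESULT ==
9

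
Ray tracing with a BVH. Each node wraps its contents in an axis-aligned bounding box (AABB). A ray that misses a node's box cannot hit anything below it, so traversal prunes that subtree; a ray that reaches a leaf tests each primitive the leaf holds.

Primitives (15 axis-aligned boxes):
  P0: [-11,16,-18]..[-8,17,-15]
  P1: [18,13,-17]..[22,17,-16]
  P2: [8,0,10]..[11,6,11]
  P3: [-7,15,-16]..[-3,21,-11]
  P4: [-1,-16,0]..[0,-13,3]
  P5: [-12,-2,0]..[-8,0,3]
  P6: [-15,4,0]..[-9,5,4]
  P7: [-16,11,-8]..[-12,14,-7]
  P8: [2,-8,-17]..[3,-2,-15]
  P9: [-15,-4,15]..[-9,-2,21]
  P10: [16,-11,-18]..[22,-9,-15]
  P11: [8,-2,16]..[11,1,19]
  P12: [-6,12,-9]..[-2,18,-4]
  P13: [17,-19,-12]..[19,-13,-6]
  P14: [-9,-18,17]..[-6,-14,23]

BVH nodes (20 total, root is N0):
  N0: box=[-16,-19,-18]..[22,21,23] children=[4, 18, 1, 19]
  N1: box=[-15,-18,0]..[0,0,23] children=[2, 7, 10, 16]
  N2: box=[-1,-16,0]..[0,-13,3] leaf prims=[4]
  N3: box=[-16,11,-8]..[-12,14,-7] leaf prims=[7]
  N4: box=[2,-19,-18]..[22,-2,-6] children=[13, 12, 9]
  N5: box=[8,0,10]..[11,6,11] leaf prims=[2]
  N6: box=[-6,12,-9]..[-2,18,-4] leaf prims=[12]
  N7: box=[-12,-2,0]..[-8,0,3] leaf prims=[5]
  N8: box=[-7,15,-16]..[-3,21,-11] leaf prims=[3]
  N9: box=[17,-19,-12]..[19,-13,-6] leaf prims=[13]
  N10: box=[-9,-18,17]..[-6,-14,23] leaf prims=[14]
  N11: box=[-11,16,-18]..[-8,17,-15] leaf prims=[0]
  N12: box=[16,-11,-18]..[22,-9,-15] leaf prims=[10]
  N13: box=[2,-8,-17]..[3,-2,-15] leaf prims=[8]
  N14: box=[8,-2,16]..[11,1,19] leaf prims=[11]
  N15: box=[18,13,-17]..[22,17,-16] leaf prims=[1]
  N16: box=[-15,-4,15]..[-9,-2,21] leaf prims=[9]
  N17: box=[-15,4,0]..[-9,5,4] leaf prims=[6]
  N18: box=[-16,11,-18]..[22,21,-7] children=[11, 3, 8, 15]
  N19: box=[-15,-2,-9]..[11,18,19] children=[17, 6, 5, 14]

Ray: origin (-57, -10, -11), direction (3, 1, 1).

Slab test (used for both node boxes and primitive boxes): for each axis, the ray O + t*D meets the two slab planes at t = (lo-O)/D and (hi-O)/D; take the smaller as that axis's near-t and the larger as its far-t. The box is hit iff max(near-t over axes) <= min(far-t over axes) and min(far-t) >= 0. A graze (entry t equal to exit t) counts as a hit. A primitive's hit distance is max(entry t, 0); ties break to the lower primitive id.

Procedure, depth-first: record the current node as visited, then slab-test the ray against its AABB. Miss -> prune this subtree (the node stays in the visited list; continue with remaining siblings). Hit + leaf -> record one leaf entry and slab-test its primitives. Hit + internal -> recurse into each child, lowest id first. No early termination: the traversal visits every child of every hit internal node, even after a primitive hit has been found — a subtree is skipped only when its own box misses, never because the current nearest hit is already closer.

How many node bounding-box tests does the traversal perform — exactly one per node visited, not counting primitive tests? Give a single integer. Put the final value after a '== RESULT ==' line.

Trace the traversal:
N0 x:[41/3,79/3] y:[-9,31] z:[-7,34] -> hit [41/3,79/3], descend [1, 4, 18, 19]
  N1 x:[14,19] y:[-8,10] z:[11,34] -> miss, prune
  N4 x:[59/3,79/3] y:[-9,8] z:[-7,5] -> miss, prune
  N18 x:[41/3,79/3] y:[21,31] z:[-7,4] -> miss, prune
  N19 x:[14,68/3] y:[8,28] z:[2,30] -> hit [14,68/3], descend [5, 6, 14, 17]
    N5 x:[65/3,68/3] y:[10,16] z:[21,22] -> miss, prune
    N6 x:[17,55/3] y:[22,28] z:[2,7] -> miss, prune
    N14 x:[65/3,68/3] y:[8,11] z:[27,30] -> miss, prune
    N17 x:[14,16] y:[14,15] z:[11,15] -> hit [14,15] leaf, test {P6@t=14}

9 AABB tests over nodes [0, 1, 4, 18, 19, 5, 6, 14, 17]; 1 leaf entered; closest P6.

== RESULT ==
9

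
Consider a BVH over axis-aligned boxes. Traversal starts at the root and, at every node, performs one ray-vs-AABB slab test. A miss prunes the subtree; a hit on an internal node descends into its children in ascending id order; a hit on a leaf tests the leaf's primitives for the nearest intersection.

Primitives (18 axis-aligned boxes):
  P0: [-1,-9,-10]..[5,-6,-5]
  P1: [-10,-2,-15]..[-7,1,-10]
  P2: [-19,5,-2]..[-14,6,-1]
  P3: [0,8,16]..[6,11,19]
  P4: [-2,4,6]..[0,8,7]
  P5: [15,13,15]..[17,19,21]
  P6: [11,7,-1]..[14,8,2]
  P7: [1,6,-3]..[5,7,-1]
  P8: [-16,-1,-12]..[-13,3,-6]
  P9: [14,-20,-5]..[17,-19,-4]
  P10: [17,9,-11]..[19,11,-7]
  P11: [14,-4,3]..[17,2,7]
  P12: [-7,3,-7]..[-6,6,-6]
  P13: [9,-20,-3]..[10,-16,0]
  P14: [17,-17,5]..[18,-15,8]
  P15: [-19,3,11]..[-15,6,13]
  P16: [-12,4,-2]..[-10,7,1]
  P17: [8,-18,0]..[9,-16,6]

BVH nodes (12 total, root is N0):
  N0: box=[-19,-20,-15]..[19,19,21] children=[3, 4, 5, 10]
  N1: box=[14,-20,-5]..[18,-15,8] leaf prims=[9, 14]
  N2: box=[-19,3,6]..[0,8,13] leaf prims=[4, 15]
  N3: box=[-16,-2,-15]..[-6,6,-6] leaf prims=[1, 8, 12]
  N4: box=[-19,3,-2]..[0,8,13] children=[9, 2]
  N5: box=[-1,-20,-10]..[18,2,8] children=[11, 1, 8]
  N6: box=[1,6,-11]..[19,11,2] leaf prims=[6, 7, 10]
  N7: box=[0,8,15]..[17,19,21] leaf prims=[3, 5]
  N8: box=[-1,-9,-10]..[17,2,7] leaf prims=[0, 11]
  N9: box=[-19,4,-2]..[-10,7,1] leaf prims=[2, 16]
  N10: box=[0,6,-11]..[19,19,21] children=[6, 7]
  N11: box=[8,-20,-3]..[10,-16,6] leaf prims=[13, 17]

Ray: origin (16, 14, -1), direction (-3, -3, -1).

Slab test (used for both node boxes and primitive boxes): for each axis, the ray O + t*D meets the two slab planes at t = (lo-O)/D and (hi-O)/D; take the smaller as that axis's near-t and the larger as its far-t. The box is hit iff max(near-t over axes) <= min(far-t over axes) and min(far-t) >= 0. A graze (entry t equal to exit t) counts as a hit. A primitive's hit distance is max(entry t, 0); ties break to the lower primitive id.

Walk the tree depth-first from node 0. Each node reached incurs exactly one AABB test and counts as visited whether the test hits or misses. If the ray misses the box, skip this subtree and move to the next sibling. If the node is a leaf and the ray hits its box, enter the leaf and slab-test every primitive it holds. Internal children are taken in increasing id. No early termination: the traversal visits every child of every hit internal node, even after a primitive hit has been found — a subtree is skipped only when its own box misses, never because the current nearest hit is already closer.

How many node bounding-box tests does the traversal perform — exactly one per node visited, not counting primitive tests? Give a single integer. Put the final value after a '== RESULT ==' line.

Traverse from the root:
N0 x:[-1,35/3] y:[-5/3,34/3] z:[-22,14] -> hit [-1,34/3], descend [3, 4, 5, 10]
  N3 x:[22/3,32/3] y:[8/3,16/3] z:[5,14] -> miss, prune
  N4 x:[16/3,35/3] y:[2,11/3] z:[-14,1] -> miss, prune
  N5 x:[-2/3,17/3] y:[4,34/3] z:[-9,9] -> hit [4,17/3], descend [1, 8, 11]
    N1 x:[-2/3,2/3] y:[29/3,34/3] z:[-9,4] -> miss, prune
    N8 x:[-1/3,17/3] y:[4,23/3] z:[-8,9] -> hit [4,17/3] leaf, test {P0(miss), P11(miss)}
    N11 x:[2,8/3] y:[10,34/3] z:[-7,2] -> miss, prune
  N10 x:[-1,16/3] y:[-5/3,8/3] z:[-22,10] -> hit [-1,8/3], descend [6, 7]
    N6 x:[-1,5] y:[1,8/3] z:[-3,10] -> hit [1,8/3] leaf, test {P6(miss), P7(miss), P10(miss)}
    N7 x:[-1/3,16/3] y:[-5/3,2] z:[-22,-16] -> miss, prune

10 AABB tests over nodes [0, 3, 4, 5, 1, 8, 11, 10, 6, 7]; 2 leaves entered; closest miss.

== RESULT ==
10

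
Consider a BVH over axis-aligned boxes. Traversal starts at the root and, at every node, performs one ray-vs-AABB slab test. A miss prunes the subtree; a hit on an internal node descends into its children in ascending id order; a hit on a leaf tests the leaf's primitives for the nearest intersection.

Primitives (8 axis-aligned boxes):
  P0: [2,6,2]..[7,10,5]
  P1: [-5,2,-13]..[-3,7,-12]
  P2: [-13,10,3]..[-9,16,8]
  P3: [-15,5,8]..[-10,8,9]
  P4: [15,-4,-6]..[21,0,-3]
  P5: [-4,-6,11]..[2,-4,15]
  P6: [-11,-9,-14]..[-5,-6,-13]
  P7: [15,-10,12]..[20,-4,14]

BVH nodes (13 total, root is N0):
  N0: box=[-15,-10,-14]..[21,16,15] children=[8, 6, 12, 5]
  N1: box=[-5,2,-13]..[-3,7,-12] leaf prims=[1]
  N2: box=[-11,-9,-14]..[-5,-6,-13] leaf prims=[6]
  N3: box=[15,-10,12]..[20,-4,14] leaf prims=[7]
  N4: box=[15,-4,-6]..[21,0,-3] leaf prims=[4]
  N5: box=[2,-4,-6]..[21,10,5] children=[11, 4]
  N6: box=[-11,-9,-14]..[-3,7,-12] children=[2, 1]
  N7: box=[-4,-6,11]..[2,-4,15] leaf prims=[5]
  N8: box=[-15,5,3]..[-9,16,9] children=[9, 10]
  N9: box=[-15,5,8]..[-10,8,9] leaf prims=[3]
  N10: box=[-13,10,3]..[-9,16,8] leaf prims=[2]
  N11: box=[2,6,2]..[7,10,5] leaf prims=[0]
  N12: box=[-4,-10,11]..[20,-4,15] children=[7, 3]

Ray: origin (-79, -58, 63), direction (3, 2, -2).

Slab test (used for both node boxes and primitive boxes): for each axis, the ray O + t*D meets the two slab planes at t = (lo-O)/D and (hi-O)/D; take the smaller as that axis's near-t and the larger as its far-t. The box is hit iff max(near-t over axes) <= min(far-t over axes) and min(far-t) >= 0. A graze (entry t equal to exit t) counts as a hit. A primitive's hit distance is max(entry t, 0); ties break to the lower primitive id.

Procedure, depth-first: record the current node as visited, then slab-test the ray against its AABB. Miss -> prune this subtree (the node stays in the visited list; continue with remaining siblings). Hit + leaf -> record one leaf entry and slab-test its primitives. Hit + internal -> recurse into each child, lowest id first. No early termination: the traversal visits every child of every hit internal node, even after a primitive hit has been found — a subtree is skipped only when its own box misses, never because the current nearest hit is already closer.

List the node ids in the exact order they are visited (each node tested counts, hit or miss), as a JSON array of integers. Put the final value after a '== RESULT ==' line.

Walk:
N0 x:[64/3,100/3] y:[24,37] z:[24,77/2] -> hit [24,100/3], descend [5, 6, 8, 12]
  N5 x:[27,100/3] y:[27,34] z:[29,69/2] -> hit [29,100/3], descend [4, 11]
    N4 x:[94/3,100/3] y:[27,29] z:[33,69/2] -> miss, prune
    N11 x:[27,86/3] y:[32,34] z:[29,61/2] -> miss, prune
  N6 x:[68/3,76/3] y:[49/2,65/2] z:[75/2,77/2] -> miss, prune
  N8 x:[64/3,70/3] y:[63/2,37] z:[27,30] -> miss, prune
  N12 x:[25,33] y:[24,27] z:[24,26] -> hit [25,26], descend [3, 7]
    N3 x:[94/3,33] y:[24,27] z:[49/2,51/2] -> miss, prune
    N7 x:[25,27] y:[26,27] z:[24,26] -> hit [26,26] leaf, test {P5@t=26}

order=[0, 5, 4, 11, 6, 8, 12, 3, 7]  |boxes|=9  |leaves|=1  hit=P5

== RESULT ==
[0, 5, 4, 11, 6, 8, 12, 3, 7]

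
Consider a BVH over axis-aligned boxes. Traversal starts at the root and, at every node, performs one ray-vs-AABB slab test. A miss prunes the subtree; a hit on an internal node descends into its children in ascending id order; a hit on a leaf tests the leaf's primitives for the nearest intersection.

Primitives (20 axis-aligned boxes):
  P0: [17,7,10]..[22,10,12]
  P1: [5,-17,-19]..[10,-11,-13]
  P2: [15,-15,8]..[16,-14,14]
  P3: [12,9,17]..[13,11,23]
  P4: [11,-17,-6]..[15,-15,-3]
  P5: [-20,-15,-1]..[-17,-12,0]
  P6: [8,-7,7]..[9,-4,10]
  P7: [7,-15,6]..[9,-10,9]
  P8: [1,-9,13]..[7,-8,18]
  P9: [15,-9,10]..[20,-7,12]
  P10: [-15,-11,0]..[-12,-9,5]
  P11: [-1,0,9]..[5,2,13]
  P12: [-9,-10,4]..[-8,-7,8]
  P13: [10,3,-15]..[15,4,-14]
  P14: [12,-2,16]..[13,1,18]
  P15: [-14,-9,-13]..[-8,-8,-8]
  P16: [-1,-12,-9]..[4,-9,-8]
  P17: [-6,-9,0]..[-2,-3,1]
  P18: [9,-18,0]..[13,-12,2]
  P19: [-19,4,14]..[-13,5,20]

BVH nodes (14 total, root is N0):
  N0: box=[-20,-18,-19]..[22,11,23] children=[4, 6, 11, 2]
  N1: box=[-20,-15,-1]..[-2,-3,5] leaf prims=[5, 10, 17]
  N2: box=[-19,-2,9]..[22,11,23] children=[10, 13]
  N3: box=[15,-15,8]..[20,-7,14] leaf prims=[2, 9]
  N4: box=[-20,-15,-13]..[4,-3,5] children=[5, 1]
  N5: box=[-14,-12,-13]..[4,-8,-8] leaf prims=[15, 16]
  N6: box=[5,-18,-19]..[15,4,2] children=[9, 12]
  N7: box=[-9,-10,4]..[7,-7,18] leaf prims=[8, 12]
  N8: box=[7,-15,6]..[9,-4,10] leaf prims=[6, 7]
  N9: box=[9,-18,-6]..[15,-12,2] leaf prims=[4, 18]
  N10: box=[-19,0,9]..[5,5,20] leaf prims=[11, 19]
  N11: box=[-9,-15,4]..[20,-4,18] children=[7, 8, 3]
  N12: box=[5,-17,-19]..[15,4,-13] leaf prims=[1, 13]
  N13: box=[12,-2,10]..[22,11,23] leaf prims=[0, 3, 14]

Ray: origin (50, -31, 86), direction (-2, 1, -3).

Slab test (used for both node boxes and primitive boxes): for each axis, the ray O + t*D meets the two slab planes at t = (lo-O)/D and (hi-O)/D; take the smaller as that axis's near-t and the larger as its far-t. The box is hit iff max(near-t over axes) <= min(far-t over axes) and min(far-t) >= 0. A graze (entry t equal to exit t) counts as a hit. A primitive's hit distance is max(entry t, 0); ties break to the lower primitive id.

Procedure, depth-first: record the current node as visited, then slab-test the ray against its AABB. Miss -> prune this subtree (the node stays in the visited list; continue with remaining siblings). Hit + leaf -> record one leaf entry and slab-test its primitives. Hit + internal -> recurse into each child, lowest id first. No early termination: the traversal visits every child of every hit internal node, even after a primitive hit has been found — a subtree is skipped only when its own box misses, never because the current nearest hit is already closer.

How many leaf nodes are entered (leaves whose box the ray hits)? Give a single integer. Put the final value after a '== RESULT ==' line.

Traverse from the root:
N0 x:[14,35] y:[13,42] z:[21,35] -> hit [21,35], descend [2, 4, 6, 11]
  N2 x:[14,69/2] y:[29,42] z:[21,77/3] -> miss, prune
  N4 x:[23,35] y:[16,28] z:[27,33] -> hit [27,28], descend [1, 5]
    N1 x:[26,35] y:[16,28] z:[27,29] -> hit [27,28] leaf, test {P5(miss), P10(miss), P17(miss)}
    N5 x:[23,32] y:[19,23] z:[94/3,33] -> miss, prune
  N6 x:[35/2,45/2] y:[13,35] z:[28,35] -> miss, prune
  N11 x:[15,59/2] y:[16,27] z:[68/3,82/3] -> hit [68/3,27], descend [3, 7, 8]
    N3 x:[15,35/2] y:[16,24] z:[24,26] -> miss, prune
    N7 x:[43/2,59/2] y:[21,24] z:[68/3,82/3] -> hit [68/3,24] leaf, test {P8@t=68/3, P12(miss)}
    N8 x:[41/2,43/2] y:[16,27] z:[76/3,80/3] -> miss, prune

order=[0, 2, 4, 1, 5, 6, 11, 3, 7, 8]  |boxes|=10  |leaves|=2  hit=P8

== RESULT ==
2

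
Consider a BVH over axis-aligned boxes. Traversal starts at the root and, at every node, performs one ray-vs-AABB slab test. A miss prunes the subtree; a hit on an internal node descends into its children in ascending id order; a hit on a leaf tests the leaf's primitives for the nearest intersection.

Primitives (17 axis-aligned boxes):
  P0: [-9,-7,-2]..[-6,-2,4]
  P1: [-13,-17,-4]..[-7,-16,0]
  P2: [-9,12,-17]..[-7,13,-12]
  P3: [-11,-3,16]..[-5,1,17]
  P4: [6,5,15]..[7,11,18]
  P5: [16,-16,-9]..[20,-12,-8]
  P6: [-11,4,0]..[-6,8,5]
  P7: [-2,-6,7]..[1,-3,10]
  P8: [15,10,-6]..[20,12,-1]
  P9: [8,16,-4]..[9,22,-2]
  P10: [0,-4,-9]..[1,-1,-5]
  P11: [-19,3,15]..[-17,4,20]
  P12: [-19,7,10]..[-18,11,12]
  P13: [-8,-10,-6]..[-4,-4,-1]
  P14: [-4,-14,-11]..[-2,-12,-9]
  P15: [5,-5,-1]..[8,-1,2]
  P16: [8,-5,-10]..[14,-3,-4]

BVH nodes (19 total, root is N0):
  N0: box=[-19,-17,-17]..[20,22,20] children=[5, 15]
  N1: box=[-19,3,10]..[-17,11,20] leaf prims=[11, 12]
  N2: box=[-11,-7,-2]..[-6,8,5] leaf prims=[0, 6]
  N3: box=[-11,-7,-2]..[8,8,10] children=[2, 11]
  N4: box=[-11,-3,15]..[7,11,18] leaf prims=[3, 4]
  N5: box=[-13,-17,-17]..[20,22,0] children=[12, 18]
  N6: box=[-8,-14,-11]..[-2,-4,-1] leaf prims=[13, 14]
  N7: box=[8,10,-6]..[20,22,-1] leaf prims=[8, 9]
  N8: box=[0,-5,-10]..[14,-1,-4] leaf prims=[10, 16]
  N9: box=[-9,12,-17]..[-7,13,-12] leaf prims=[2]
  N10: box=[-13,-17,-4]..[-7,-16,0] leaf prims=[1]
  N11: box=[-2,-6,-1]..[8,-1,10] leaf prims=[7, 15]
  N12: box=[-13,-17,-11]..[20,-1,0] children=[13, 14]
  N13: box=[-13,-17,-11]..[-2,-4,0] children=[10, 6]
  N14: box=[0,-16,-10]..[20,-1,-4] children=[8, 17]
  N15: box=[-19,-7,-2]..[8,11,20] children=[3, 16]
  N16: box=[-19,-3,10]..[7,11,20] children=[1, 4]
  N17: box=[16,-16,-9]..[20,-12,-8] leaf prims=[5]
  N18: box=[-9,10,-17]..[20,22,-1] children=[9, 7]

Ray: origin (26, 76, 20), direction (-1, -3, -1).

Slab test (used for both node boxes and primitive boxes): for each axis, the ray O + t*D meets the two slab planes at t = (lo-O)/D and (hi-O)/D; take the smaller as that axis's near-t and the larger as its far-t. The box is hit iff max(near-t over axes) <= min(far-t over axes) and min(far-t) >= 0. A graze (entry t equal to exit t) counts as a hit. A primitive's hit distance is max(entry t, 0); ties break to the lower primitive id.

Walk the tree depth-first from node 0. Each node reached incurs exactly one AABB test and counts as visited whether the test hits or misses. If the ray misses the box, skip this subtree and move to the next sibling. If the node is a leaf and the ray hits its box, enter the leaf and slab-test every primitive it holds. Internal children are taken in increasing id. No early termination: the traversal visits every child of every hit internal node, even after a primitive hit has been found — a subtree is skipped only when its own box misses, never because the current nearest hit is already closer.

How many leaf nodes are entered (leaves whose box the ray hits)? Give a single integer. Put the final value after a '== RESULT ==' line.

Traverse from the root:
N0 x:[6,45] y:[18,31] z:[0,37] -> hit [18,31], descend [5, 15]
  N5 x:[6,39] y:[18,31] z:[20,37] -> hit [20,31], descend [12, 18]
    N12 x:[6,39] y:[77/3,31] z:[20,31] -> hit [77/3,31], descend [13, 14]
      N13 x:[28,39] y:[80/3,31] z:[20,31] -> hit [28,31], descend [6, 10]
        N6 x:[28,34] y:[80/3,30] z:[21,31] -> hit [28,30] leaf, test {P13(miss), P14@t=88/3}
        N10 x:[33,39] y:[92/3,31] z:[20,24] -> miss, prune
      N14 x:[6,26] y:[77/3,92/3] z:[24,30] -> hit [77/3,26], descend [8, 17]
        N8 x:[12,26] y:[77/3,27] z:[24,30] -> hit [77/3,26] leaf, test {P10@t=77/3, P16(miss)}
        N17 x:[6,10] y:[88/3,92/3] z:[28,29] -> miss, prune
    N18 x:[6,35] y:[18,22] z:[21,37] -> hit [21,22], descend [7, 9]
      N7 x:[6,18] y:[18,22] z:[21,26] -> miss, prune
      N9 x:[33,35] y:[21,64/3] z:[32,37] -> miss, prune
  N15 x:[18,45] y:[65/3,83/3] z:[0,22] -> hit [65/3,22], descend [3, 16]
    N3 x:[18,37] y:[68/3,83/3] z:[10,22] -> miss, prune
    N16 x:[19,45] y:[65/3,79/3] z:[0,10] -> miss, prune

order=[0, 5, 12, 13, 6, 10, 14, 8, 17, 18, 7, 9, 15, 3, 16]  |boxes|=15  |leaves|=2  hit=P10

== RESULT ==
2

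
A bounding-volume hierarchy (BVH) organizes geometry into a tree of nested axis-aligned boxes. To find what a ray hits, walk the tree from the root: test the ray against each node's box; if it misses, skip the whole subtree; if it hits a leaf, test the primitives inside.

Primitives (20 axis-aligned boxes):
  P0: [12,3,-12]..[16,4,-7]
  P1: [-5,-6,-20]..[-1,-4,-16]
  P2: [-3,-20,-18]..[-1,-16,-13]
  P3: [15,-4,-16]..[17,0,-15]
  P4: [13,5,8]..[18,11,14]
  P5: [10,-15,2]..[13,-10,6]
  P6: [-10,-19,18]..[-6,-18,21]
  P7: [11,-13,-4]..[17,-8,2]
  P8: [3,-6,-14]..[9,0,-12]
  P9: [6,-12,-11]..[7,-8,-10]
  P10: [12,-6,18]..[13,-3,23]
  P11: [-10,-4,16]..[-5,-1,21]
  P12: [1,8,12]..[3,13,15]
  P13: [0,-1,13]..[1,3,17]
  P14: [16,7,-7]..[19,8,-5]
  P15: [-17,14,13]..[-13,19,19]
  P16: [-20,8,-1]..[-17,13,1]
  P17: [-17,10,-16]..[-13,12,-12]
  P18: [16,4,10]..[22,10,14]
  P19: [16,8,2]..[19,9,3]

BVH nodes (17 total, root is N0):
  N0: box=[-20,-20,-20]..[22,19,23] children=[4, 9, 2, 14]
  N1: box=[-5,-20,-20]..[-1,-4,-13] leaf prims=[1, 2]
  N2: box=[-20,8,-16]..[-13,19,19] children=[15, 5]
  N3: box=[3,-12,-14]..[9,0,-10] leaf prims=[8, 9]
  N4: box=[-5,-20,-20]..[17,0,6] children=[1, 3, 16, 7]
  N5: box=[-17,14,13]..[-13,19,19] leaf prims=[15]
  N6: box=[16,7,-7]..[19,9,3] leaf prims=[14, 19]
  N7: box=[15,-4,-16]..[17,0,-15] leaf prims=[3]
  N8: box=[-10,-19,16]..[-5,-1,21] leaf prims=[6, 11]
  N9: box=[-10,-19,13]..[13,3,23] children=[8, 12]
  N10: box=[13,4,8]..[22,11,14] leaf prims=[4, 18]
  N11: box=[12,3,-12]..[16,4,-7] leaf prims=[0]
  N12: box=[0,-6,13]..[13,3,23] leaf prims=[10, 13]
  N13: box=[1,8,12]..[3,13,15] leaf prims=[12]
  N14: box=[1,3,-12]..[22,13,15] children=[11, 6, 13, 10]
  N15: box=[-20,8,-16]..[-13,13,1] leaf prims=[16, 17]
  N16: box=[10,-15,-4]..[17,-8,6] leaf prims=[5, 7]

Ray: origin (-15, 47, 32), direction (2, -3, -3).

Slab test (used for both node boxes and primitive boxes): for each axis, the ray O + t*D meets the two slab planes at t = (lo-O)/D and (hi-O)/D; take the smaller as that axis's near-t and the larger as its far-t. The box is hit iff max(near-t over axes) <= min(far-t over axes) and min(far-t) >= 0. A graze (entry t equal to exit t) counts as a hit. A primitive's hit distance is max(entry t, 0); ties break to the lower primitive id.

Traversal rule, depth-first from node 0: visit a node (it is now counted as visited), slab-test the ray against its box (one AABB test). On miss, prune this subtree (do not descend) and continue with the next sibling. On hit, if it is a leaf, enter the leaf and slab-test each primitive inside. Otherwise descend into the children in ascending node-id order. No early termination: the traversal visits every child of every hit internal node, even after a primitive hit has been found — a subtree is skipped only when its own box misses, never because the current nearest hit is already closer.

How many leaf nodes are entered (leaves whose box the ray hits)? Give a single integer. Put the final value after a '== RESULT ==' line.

Trace the traversal:
N0 x:[-5/2,37/2] y:[28/3,67/3] z:[3,52/3] -> hit [28/3,52/3], descend [2, 4, 9, 14]
  N2 x:[-5/2,1] y:[28/3,13] z:[13/3,16] -> miss, prune
  N4 x:[5,16] y:[47/3,67/3] z:[26/3,52/3] -> hit [47/3,16], descend [1, 3, 7, 16]
    N1 x:[5,7] y:[17,67/3] z:[15,52/3] -> miss, prune
    N3 x:[9,12] y:[47/3,59/3] z:[14,46/3] -> miss, prune
    N7 x:[15,16] y:[47/3,17] z:[47/3,16] -> hit [47/3,16] leaf, test {P3@t=47/3}
    N16 x:[25/2,16] y:[55/3,62/3] z:[26/3,12] -> miss, prune
  N9 x:[5/2,14] y:[44/3,22] z:[3,19/3] -> miss, prune
  N14 x:[8,37/2] y:[34/3,44/3] z:[17/3,44/3] -> hit [34/3,44/3], descend [6, 10, 11, 13]
    N6 x:[31/2,17] y:[38/3,40/3] z:[29/3,13] -> miss, prune
    N10 x:[14,37/2] y:[12,43/3] z:[6,8] -> miss, prune
    N11 x:[27/2,31/2] y:[43/3,44/3] z:[13,44/3] -> hit [43/3,44/3] leaf, test {P0@t=43/3}
    N13 x:[8,9] y:[34/3,13] z:[17/3,20/3] -> miss, prune

order=[0, 2, 4, 1, 3, 7, 16, 9, 14, 6, 10, 11, 13]  |boxes|=13  |leaves|=2  hit=P0

== RESULT ==
2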